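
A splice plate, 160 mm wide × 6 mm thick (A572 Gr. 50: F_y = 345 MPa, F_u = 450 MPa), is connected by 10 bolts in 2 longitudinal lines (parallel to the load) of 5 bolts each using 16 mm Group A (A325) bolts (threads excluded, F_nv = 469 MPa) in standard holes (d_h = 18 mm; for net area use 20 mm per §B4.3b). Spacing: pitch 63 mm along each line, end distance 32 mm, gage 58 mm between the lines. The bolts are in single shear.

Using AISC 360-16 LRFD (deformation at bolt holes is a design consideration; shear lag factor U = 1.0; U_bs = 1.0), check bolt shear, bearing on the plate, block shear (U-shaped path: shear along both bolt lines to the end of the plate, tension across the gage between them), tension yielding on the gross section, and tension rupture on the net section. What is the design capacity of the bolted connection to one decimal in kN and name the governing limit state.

243.0 kN (net-section rupture governs)

Bolt shear: A_b = π(16)²/4 = 201.06 mm². φR_n = 0.75 × 469 × 201.06 × 10 × 1 = 707.2 kN.
Bearing (6 mm plate, F_u = 450 MPa): end bolts L_c = 32 − 18/2 = 23, R_n = min(1.2×23×6×450, 2.4×16×6×450) = 74.52 kN/bolt; interior L_c = 63 − 18 = 45, R_n = 103.68 kN/bolt. φR_n = 0.75 × (2×74.52 + 8×103.68) = 733.9 kN.
Block shear: shear path 2×[32+4×63] = 2×284 mm, A_gv = 3408, A_nv = 2×(284 − 4.5×20)×6 = 2328 mm²; tension across gage: (58 − 1×20)×6 = 228 mm². R_n = min(0.6×450×2328, 0.6×345×3408) + 1.0×450×228 = min(628.56, 705.46) + 102.6 = 731.16 kN. φR_n = 0.75 × 731.16 = 548.4 kN.
Tension yield (gross): A_g = 160×6 = 960 mm². φR_n = 0.90 × 345 × 960 = 298.1 kN.
Tension rupture (net): A_n = (160 − 2×20)×6 = 720 mm² (U = 1.0, A_e = A_n). φR_n = 0.75 × 450 × 720 = 243.0 kN.
Governing: min(707.2, 733.9, 548.4, 298.1, 243.0) = 243.0 kN → net-section rupture.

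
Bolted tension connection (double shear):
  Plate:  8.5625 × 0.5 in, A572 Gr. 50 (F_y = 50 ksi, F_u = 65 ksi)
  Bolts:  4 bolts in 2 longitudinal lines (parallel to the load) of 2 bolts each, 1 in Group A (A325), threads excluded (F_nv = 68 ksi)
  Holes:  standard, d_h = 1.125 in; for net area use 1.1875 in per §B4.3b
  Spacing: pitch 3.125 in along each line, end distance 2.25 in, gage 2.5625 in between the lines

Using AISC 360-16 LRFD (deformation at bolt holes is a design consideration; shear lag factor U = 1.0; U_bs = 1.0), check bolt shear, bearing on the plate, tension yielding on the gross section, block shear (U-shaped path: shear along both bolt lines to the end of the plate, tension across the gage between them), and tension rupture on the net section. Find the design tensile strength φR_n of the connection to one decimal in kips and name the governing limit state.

138.6 kips (block shear governs)

Bolt shear: A_b = π(1)²/4 = 0.7854 in². φR_n = 0.75 × 68 × 0.7854 × 4 × 2 = 320.4 kips.
Bearing (0.5 in plate, F_u = 65 ksi): end bolts L_c = 2.25 − 1.125/2 = 1.6875, R_n = min(1.2×1.6875×0.5×65, 2.4×1×0.5×65) = 65.813 kips/bolt; interior L_c = 3.125 − 1.125 = 2, R_n = 78 kips/bolt. φR_n = 0.75 × (2×65.813 + 2×78) = 215.7 kips.
Tension yield (gross): A_g = 8.5625×0.5 = 4.2813 in². φR_n = 0.90 × 50 × 4.2813 = 192.7 kips.
Block shear: shear path 2×[2.25+1×3.125] = 2×5.375 in, A_gv = 5.375, A_nv = 2×(5.375 − 1.5×1.1875)×0.5 = 3.5938 in²; tension across gage: (2.5625 − 1×1.1875)×0.5 = 0.6875 in². R_n = min(0.6×65×3.5938, 0.6×50×5.375) + 1.0×65×0.6875 = min(140.16, 161.25) + 44.688 = 184.85 kips. φR_n = 0.75 × 184.85 = 138.6 kips.
Tension rupture (net): A_n = (8.5625 − 2×1.1875)×0.5 = 3.0938 in² (U = 1.0, A_e = A_n). φR_n = 0.75 × 65 × 3.0938 = 150.8 kips.
Governing: min(320.4, 215.7, 192.7, 138.6, 150.8) = 138.6 kips → block shear.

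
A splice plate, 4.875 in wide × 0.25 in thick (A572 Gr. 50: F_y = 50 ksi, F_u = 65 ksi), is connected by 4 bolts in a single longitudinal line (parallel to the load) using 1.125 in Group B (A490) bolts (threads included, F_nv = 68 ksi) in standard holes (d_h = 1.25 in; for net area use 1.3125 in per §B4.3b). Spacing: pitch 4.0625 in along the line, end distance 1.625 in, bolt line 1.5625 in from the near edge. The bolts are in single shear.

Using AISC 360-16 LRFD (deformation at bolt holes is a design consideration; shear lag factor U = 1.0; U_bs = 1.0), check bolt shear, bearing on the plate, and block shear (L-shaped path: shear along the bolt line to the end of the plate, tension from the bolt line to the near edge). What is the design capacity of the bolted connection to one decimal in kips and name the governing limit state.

Bolt shear: A_b = π(1.125)²/4 = 0.99402 in². φR_n = 0.75 × 68 × 0.99402 × 4 × 1 = 202.8 kips.
Bearing (0.25 in plate, F_u = 65 ksi): end bolts L_c = 1.625 − 1.25/2 = 1, R_n = min(1.2×1×0.25×65, 2.4×1.125×0.25×65) = 19.5 kips/bolt; interior L_c = 4.0625 − 1.25 = 2.8125, R_n = 43.875 kips/bolt. φR_n = 0.75 × (1×19.5 + 3×43.875) = 113.3 kips.
Block shear: shear path 1×[1.625+3×4.0625] = 1×13.8125 in, A_gv = 3.4531, A_nv = 1×(13.8125 − 3.5×1.3125)×0.25 = 2.3047 in²; tension to near edge: (1.5625 − 0.5×1.3125)×0.25 = 0.22656 in². R_n = min(0.6×65×2.3047, 0.6×50×3.4531) + 1.0×65×0.22656 = min(89.883, 103.59) + 14.726 = 104.61 kips. φR_n = 0.75 × 104.61 = 78.5 kips.
Governing: min(202.8, 113.3, 78.5) = 78.5 kips → block shear.

78.5 kips (block shear governs)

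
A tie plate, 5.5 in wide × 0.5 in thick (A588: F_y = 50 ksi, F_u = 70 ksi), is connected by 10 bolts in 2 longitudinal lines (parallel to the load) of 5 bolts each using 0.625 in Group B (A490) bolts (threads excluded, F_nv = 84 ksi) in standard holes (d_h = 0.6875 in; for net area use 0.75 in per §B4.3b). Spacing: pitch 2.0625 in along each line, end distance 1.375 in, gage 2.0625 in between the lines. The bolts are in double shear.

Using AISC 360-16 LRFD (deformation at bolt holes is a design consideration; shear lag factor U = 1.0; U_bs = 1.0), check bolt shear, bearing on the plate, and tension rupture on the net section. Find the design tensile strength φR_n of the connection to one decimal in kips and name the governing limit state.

105.0 kips (net-section rupture governs)

Bolt shear: A_b = π(0.625)²/4 = 0.3068 in². φR_n = 0.75 × 84 × 0.3068 × 10 × 2 = 386.6 kips.
Bearing (0.5 in plate, F_u = 70 ksi): end bolts L_c = 1.375 − 0.6875/2 = 1.03125, R_n = min(1.2×1.03125×0.5×70, 2.4×0.625×0.5×70) = 43.313 kips/bolt; interior L_c = 2.0625 − 0.6875 = 1.375, R_n = 52.5 kips/bolt. φR_n = 0.75 × (2×43.313 + 8×52.5) = 380.0 kips.
Tension rupture (net): A_n = (5.5 − 2×0.75)×0.5 = 2 in² (U = 1.0, A_e = A_n). φR_n = 0.75 × 70 × 2 = 105.0 kips.
Governing: min(386.6, 380.0, 105.0) = 105.0 kips → net-section rupture.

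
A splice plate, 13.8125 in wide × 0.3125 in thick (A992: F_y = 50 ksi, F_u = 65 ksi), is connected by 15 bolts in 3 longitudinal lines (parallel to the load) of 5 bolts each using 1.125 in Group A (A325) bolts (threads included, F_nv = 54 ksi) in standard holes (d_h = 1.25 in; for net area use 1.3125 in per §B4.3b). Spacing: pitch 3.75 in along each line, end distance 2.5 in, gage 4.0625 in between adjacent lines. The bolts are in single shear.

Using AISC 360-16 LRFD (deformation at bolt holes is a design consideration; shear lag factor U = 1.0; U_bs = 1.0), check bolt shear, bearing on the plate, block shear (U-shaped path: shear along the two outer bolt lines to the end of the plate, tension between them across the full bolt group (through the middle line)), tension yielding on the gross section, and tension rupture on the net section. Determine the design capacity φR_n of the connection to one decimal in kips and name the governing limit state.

Bolt shear: A_b = π(1.125)²/4 = 0.99402 in². φR_n = 0.75 × 54 × 0.99402 × 15 × 1 = 603.9 kips.
Bearing (0.3125 in plate, F_u = 65 ksi): end bolts L_c = 2.5 − 1.25/2 = 1.875, R_n = min(1.2×1.875×0.3125×65, 2.4×1.125×0.3125×65) = 45.703 kips/bolt; interior L_c = 3.75 − 1.25 = 2.5, R_n = 54.844 kips/bolt. φR_n = 0.75 × (3×45.703 + 12×54.844) = 596.4 kips.
Block shear: shear path 2×[2.5+4×3.75] = 2×17.5 in, A_gv = 10.938, A_nv = 2×(17.5 − 4.5×1.3125)×0.3125 = 7.2461 in²; tension across gage: (8.125 − 2×1.3125)×0.3125 = 1.7188 in². R_n = min(0.6×65×7.2461, 0.6×50×10.938) + 1.0×65×1.7188 = min(282.6, 328.14) + 111.72 = 394.32 kips. φR_n = 0.75 × 394.32 = 295.7 kips.
Tension yield (gross): A_g = 13.8125×0.3125 = 4.3164 in². φR_n = 0.90 × 50 × 4.3164 = 194.2 kips.
Tension rupture (net): A_n = (13.8125 − 3×1.3125)×0.3125 = 3.0859 in² (U = 1.0, A_e = A_n). φR_n = 0.75 × 65 × 3.0859 = 150.4 kips.
Governing: min(603.9, 596.4, 295.7, 194.2, 150.4) = 150.4 kips → net-section rupture.

150.4 kips (net-section rupture governs)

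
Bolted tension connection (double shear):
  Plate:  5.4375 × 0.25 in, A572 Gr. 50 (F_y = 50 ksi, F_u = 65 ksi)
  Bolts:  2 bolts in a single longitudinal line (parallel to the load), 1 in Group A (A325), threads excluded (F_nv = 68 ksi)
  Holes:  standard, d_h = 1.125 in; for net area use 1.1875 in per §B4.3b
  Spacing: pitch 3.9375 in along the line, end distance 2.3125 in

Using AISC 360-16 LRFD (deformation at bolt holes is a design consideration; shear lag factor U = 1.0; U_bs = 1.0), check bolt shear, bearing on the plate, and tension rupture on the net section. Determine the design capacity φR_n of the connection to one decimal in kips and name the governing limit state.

Bolt shear: A_b = π(1)²/4 = 0.7854 in². φR_n = 0.75 × 68 × 0.7854 × 2 × 2 = 160.2 kips.
Bearing (0.25 in plate, F_u = 65 ksi): end bolts L_c = 2.3125 − 1.125/2 = 1.75, R_n = min(1.2×1.75×0.25×65, 2.4×1×0.25×65) = 34.125 kips/bolt; interior L_c = 3.9375 − 1.125 = 2.8125, R_n = 39 kips/bolt. φR_n = 0.75 × (1×34.125 + 1×39) = 54.8 kips.
Tension rupture (net): A_n = (5.4375 − 1×1.1875)×0.25 = 1.0625 in² (U = 1.0, A_e = A_n). φR_n = 0.75 × 65 × 1.0625 = 51.8 kips.
Governing: min(160.2, 54.8, 51.8) = 51.8 kips → net-section rupture.

51.8 kips (net-section rupture governs)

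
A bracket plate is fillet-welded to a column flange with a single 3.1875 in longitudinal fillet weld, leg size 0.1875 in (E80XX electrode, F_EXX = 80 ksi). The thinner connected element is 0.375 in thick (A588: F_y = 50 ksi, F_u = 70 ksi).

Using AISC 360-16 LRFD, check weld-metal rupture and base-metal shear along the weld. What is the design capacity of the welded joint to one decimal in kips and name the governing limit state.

Weld metal: throat = 0.707×0.1875 = 0.13256 in, L = 3.1875 in. φR_n = 0.75 × 0.6 × 80 × 0.13256 × 3.1875 = 15.2 kips.
Base metal shear (0.375 in plate): yield φR_n = 1.0×0.6×50×0.375×3.1875 = 35.9 kips; rupture φR_n = 0.75×0.6×70×0.375×3.1875 = 37.7 kips; take 35.9 kips (yield).
Governing: min(15.2, 35.9) = 15.2 kips → weld metal.

15.2 kips (weld metal governs)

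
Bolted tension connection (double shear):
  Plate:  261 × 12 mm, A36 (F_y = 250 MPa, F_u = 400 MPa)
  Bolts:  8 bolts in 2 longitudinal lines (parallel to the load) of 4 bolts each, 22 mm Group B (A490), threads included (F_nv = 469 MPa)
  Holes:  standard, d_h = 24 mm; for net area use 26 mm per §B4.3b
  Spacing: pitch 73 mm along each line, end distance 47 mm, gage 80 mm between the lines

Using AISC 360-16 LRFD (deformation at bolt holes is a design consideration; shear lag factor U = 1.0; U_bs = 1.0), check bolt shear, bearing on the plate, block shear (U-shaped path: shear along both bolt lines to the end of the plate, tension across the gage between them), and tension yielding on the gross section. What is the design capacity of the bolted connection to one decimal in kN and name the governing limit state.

704.7 kN (gross-section yield governs)

Bolt shear: A_b = π(22)²/4 = 380.13 mm². φR_n = 0.75 × 469 × 380.13 × 8 × 2 = 2139.4 kN.
Bearing (12 mm plate, F_u = 400 MPa): end bolts L_c = 47 − 24/2 = 35, R_n = min(1.2×35×12×400, 2.4×22×12×400) = 201.6 kN/bolt; interior L_c = 73 − 24 = 49, R_n = 253.44 kN/bolt. φR_n = 0.75 × (2×201.6 + 6×253.44) = 1442.9 kN.
Block shear: shear path 2×[47+3×73] = 2×266 mm, A_gv = 6384, A_nv = 2×(266 − 3.5×26)×12 = 4200 mm²; tension across gage: (80 − 1×26)×12 = 648 mm². R_n = min(0.6×400×4200, 0.6×250×6384) + 1.0×400×648 = min(1008, 957.6) + 259.2 = 1216.8 kN. φR_n = 0.75 × 1216.8 = 912.6 kN.
Tension yield (gross): A_g = 261×12 = 3132 mm². φR_n = 0.90 × 250 × 3132 = 704.7 kN.
Governing: min(2139.4, 1442.9, 912.6, 704.7) = 704.7 kN → gross-section yield.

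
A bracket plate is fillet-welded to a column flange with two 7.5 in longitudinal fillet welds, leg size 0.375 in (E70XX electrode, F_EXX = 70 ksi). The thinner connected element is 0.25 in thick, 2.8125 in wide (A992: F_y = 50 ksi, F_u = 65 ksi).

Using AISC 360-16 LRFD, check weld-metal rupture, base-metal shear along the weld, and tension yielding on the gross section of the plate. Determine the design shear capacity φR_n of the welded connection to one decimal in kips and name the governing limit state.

Weld metal: throat = 0.707×0.375 = 0.26513 in, L = 2×7.5 = 15 in. φR_n = 0.75 × 0.6 × 70 × 0.26513 × 15 = 125.3 kips.
Base metal shear (0.25 in plate): yield φR_n = 1.0×0.6×50×0.25×15 = 112.5 kips; rupture φR_n = 0.75×0.6×65×0.25×15 = 109.7 kips; take 109.7 kips (rupture).
Tension yield (gross): A_g = 2.8125×0.25 = 0.70313 in². φR_n = 0.90 × 50 × 0.70313 = 31.6 kips.
Governing: min(125.3, 109.7, 31.6) = 31.6 kips → gross-section yield.

31.6 kips (gross-section yield governs)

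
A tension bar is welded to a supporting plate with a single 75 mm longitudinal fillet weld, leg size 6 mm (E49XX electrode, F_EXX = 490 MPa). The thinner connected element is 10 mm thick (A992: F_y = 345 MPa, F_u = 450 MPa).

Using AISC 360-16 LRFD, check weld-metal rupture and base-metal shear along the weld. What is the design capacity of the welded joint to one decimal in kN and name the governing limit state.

70.2 kN (weld metal governs)

Weld metal: throat = 0.707×6 = 4.242 mm, L = 75 mm. φR_n = 0.75 × 0.6 × 490 × 4.242 × 75 = 70.2 kN.
Base metal shear (10 mm plate): yield φR_n = 1.0×0.6×345×10×75 = 155.3 kN; rupture φR_n = 0.75×0.6×450×10×75 = 151.9 kN; take 151.9 kN (rupture).
Governing: min(70.2, 151.9) = 70.2 kN → weld metal.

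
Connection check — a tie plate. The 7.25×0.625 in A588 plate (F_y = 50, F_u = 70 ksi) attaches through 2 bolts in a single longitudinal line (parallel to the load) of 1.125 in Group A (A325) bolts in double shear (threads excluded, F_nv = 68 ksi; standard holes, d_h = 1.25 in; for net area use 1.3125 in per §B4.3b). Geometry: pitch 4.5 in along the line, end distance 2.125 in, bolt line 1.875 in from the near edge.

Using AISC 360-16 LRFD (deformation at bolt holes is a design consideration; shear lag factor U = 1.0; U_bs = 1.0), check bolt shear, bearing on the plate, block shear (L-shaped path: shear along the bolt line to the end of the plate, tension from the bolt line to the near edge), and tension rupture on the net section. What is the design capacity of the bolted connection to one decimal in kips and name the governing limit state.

Bolt shear: A_b = π(1.125)²/4 = 0.99402 in². φR_n = 0.75 × 68 × 0.99402 × 2 × 2 = 202.8 kips.
Bearing (0.625 in plate, F_u = 70 ksi): end bolts L_c = 2.125 − 1.25/2 = 1.5, R_n = min(1.2×1.5×0.625×70, 2.4×1.125×0.625×70) = 78.75 kips/bolt; interior L_c = 4.5 − 1.25 = 3.25, R_n = 118.13 kips/bolt. φR_n = 0.75 × (1×78.75 + 1×118.13) = 147.7 kips.
Block shear: shear path 1×[2.125+1×4.5] = 1×6.625 in, A_gv = 4.1406, A_nv = 1×(6.625 − 1.5×1.3125)×0.625 = 2.9102 in²; tension to near edge: (1.875 − 0.5×1.3125)×0.625 = 0.76172 in². R_n = min(0.6×70×2.9102, 0.6×50×4.1406) + 1.0×70×0.76172 = min(122.23, 124.22) + 53.32 = 175.55 kips. φR_n = 0.75 × 175.55 = 131.7 kips.
Tension rupture (net): A_n = (7.25 − 1×1.3125)×0.625 = 3.7109 in² (U = 1.0, A_e = A_n). φR_n = 0.75 × 70 × 3.7109 = 194.8 kips.
Governing: min(202.8, 147.7, 131.7, 194.8) = 131.7 kips → block shear.

131.7 kips (block shear governs)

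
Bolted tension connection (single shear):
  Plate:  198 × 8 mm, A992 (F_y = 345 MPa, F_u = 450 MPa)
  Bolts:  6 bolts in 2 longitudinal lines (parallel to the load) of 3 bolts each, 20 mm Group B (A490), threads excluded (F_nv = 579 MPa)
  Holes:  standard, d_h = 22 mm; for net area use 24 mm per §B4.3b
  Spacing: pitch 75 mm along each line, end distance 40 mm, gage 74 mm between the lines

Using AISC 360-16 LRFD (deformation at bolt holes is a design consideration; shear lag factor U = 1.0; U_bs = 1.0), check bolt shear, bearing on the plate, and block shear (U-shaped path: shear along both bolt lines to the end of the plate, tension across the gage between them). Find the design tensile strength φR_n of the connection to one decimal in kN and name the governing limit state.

Bolt shear: A_b = π(20)²/4 = 314.16 mm². φR_n = 0.75 × 579 × 314.16 × 6 × 1 = 818.5 kN.
Bearing (8 mm plate, F_u = 450 MPa): end bolts L_c = 40 − 22/2 = 29, R_n = min(1.2×29×8×450, 2.4×20×8×450) = 125.28 kN/bolt; interior L_c = 75 − 22 = 53, R_n = 172.8 kN/bolt. φR_n = 0.75 × (2×125.28 + 4×172.8) = 706.3 kN.
Block shear: shear path 2×[40+2×75] = 2×190 mm, A_gv = 3040, A_nv = 2×(190 − 2.5×24)×8 = 2080 mm²; tension across gage: (74 − 1×24)×8 = 400 mm². R_n = min(0.6×450×2080, 0.6×345×3040) + 1.0×450×400 = min(561.6, 629.28) + 180 = 741.6 kN. φR_n = 0.75 × 741.6 = 556.2 kN.
Governing: min(818.5, 706.3, 556.2) = 556.2 kN → block shear.

556.2 kN (block shear governs)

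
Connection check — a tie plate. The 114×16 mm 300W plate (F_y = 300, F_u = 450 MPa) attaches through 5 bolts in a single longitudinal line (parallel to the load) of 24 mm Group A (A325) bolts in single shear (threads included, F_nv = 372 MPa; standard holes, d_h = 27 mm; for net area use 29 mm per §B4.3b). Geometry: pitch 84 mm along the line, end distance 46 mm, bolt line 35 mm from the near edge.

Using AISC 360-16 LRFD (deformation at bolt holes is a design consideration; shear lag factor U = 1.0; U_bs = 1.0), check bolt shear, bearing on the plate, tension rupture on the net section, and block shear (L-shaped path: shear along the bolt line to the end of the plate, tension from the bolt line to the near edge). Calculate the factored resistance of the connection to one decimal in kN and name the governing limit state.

459.0 kN (net-section rupture governs)

Bolt shear: A_b = π(24)²/4 = 452.39 mm². φR_n = 0.75 × 372 × 452.39 × 5 × 1 = 631.1 kN.
Bearing (16 mm plate, F_u = 450 MPa): end bolts L_c = 46 − 27/2 = 32.5, R_n = min(1.2×32.5×16×450, 2.4×24×16×450) = 280.8 kN/bolt; interior L_c = 84 − 27 = 57, R_n = 414.72 kN/bolt. φR_n = 0.75 × (1×280.8 + 4×414.72) = 1454.8 kN.
Tension rupture (net): A_n = (114 − 1×29)×16 = 1360 mm² (U = 1.0, A_e = A_n). φR_n = 0.75 × 450 × 1360 = 459.0 kN.
Block shear: shear path 1×[46+4×84] = 1×382 mm, A_gv = 6112, A_nv = 1×(382 − 4.5×29)×16 = 4024 mm²; tension to near edge: (35 − 0.5×29)×16 = 328 mm². R_n = min(0.6×450×4024, 0.6×300×6112) + 1.0×450×328 = min(1086.5, 1100.2) + 147.6 = 1234.1 kN. φR_n = 0.75 × 1234.1 = 925.6 kN.
Governing: min(631.1, 1454.8, 459.0, 925.6) = 459.0 kN → net-section rupture.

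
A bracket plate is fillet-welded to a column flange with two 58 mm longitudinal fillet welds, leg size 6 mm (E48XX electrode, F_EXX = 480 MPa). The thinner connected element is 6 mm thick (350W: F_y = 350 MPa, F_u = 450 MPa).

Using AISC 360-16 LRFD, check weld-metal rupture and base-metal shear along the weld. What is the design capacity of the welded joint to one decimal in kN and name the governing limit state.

Weld metal: throat = 0.707×6 = 4.242 mm, L = 2×58 = 116 mm. φR_n = 0.75 × 0.6 × 480 × 4.242 × 116 = 106.3 kN.
Base metal shear (6 mm plate): yield φR_n = 1.0×0.6×350×6×116 = 146.2 kN; rupture φR_n = 0.75×0.6×450×6×116 = 140.9 kN; take 140.9 kN (rupture).
Governing: min(106.3, 140.9) = 106.3 kN → weld metal.

106.3 kN (weld metal governs)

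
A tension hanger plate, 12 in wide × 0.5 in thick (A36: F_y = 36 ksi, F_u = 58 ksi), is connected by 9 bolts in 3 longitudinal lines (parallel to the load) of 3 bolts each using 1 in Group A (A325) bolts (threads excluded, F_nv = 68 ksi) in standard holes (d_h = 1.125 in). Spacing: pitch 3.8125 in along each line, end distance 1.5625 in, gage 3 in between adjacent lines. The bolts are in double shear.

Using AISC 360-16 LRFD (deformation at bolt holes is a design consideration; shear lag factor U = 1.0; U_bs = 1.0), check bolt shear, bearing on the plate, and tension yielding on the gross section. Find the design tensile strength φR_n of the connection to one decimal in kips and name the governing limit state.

194.4 kips (gross-section yield governs)

Bolt shear: A_b = π(1)²/4 = 0.7854 in². φR_n = 0.75 × 68 × 0.7854 × 9 × 2 = 721.0 kips.
Bearing (0.5 in plate, F_u = 58 ksi): end bolts L_c = 1.5625 − 1.125/2 = 1, R_n = min(1.2×1×0.5×58, 2.4×1×0.5×58) = 34.8 kips/bolt; interior L_c = 3.8125 − 1.125 = 2.6875, R_n = 69.6 kips/bolt. φR_n = 0.75 × (3×34.8 + 6×69.6) = 391.5 kips.
Tension yield (gross): A_g = 12×0.5 = 6 in². φR_n = 0.90 × 36 × 6 = 194.4 kips.
Governing: min(721.0, 391.5, 194.4) = 194.4 kips → gross-section yield.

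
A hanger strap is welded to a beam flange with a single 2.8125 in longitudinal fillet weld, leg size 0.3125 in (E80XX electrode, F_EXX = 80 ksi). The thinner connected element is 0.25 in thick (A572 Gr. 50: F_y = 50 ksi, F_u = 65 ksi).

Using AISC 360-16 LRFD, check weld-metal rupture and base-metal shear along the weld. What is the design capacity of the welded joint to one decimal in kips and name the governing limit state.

Weld metal: throat = 0.707×0.3125 = 0.22094 in, L = 2.8125 in. φR_n = 0.75 × 0.6 × 80 × 0.22094 × 2.8125 = 22.4 kips.
Base metal shear (0.25 in plate): yield φR_n = 1.0×0.6×50×0.25×2.8125 = 21.1 kips; rupture φR_n = 0.75×0.6×65×0.25×2.8125 = 20.6 kips; take 20.6 kips (rupture).
Governing: min(22.4, 20.6) = 20.6 kips → base-metal shear.

20.6 kips (base-metal shear governs)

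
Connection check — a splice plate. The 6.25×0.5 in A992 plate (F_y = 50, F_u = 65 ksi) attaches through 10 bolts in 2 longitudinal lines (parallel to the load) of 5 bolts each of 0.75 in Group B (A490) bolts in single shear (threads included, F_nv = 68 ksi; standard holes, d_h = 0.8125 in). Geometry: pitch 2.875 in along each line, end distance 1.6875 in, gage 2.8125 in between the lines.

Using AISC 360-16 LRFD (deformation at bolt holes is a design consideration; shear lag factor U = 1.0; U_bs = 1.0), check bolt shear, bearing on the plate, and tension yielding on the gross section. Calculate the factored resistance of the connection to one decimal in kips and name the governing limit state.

140.6 kips (gross-section yield governs)

Bolt shear: A_b = π(0.75)²/4 = 0.44179 in². φR_n = 0.75 × 68 × 0.44179 × 10 × 1 = 225.3 kips.
Bearing (0.5 in plate, F_u = 65 ksi): end bolts L_c = 1.6875 − 0.8125/2 = 1.28125, R_n = min(1.2×1.28125×0.5×65, 2.4×0.75×0.5×65) = 49.969 kips/bolt; interior L_c = 2.875 − 0.8125 = 2.0625, R_n = 58.5 kips/bolt. φR_n = 0.75 × (2×49.969 + 8×58.5) = 426.0 kips.
Tension yield (gross): A_g = 6.25×0.5 = 3.125 in². φR_n = 0.90 × 50 × 3.125 = 140.6 kips.
Governing: min(225.3, 426.0, 140.6) = 140.6 kips → gross-section yield.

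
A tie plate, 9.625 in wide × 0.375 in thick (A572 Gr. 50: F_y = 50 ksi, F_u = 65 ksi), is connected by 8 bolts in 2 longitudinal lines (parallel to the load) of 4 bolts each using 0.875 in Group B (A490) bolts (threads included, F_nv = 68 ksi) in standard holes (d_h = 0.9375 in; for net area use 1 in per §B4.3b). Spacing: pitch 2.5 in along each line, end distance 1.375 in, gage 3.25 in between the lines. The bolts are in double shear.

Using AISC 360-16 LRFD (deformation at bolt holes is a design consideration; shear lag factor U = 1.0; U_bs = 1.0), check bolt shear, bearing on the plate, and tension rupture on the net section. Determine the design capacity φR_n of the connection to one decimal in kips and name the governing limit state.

Bolt shear: A_b = π(0.875)²/4 = 0.60132 in². φR_n = 0.75 × 68 × 0.60132 × 8 × 2 = 490.7 kips.
Bearing (0.375 in plate, F_u = 65 ksi): end bolts L_c = 1.375 − 0.9375/2 = 0.90625, R_n = min(1.2×0.90625×0.375×65, 2.4×0.875×0.375×65) = 26.508 kips/bolt; interior L_c = 2.5 − 0.9375 = 1.5625, R_n = 45.703 kips/bolt. φR_n = 0.75 × (2×26.508 + 6×45.703) = 245.4 kips.
Tension rupture (net): A_n = (9.625 − 2×1)×0.375 = 2.8594 in² (U = 1.0, A_e = A_n). φR_n = 0.75 × 65 × 2.8594 = 139.4 kips.
Governing: min(490.7, 245.4, 139.4) = 139.4 kips → net-section rupture.

139.4 kips (net-section rupture governs)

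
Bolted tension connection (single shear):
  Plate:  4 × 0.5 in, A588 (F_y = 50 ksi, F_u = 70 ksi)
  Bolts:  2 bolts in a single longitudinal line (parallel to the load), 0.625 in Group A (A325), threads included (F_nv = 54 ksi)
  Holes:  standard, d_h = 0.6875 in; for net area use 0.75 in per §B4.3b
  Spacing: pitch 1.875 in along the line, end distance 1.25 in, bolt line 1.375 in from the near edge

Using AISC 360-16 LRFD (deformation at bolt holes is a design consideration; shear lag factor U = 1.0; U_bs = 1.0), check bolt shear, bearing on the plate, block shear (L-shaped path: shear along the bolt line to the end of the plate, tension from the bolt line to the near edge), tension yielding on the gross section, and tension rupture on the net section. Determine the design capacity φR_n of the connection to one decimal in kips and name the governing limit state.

Bolt shear: A_b = π(0.625)²/4 = 0.3068 in². φR_n = 0.75 × 54 × 0.3068 × 2 × 1 = 24.9 kips.
Bearing (0.5 in plate, F_u = 70 ksi): end bolts L_c = 1.25 − 0.6875/2 = 0.90625, R_n = min(1.2×0.90625×0.5×70, 2.4×0.625×0.5×70) = 38.063 kips/bolt; interior L_c = 1.875 − 0.6875 = 1.1875, R_n = 49.875 kips/bolt. φR_n = 0.75 × (1×38.063 + 1×49.875) = 66.0 kips.
Block shear: shear path 1×[1.25+1×1.875] = 1×3.125 in, A_gv = 1.5625, A_nv = 1×(3.125 − 1.5×0.75)×0.5 = 1 in²; tension to near edge: (1.375 − 0.5×0.75)×0.5 = 0.5 in². R_n = min(0.6×70×1, 0.6×50×1.5625) + 1.0×70×0.5 = min(42, 46.875) + 35 = 77 kips. φR_n = 0.75 × 77 = 57.8 kips.
Tension yield (gross): A_g = 4×0.5 = 2 in². φR_n = 0.90 × 50 × 2 = 90.0 kips.
Tension rupture (net): A_n = (4 − 1×0.75)×0.5 = 1.625 in² (U = 1.0, A_e = A_n). φR_n = 0.75 × 70 × 1.625 = 85.3 kips.
Governing: min(24.9, 66.0, 57.8, 90.0, 85.3) = 24.9 kips → bolt shear.

24.9 kips (bolt shear governs)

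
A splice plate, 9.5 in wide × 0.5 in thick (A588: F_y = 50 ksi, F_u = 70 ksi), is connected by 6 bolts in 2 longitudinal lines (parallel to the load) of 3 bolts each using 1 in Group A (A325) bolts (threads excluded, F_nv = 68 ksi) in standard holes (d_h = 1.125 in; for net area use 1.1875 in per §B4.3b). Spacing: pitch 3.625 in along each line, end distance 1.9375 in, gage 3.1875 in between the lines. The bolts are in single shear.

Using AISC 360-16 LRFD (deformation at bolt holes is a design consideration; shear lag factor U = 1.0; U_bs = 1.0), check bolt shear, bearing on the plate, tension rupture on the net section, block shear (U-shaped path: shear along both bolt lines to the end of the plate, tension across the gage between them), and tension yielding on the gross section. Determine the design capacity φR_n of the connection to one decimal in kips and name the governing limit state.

Bolt shear: A_b = π(1)²/4 = 0.7854 in². φR_n = 0.75 × 68 × 0.7854 × 6 × 1 = 240.3 kips.
Bearing (0.5 in plate, F_u = 70 ksi): end bolts L_c = 1.9375 − 1.125/2 = 1.375, R_n = min(1.2×1.375×0.5×70, 2.4×1×0.5×70) = 57.75 kips/bolt; interior L_c = 3.625 − 1.125 = 2.5, R_n = 84 kips/bolt. φR_n = 0.75 × (2×57.75 + 4×84) = 338.6 kips.
Tension rupture (net): A_n = (9.5 − 2×1.1875)×0.5 = 3.5625 in² (U = 1.0, A_e = A_n). φR_n = 0.75 × 70 × 3.5625 = 187.0 kips.
Block shear: shear path 2×[1.9375+2×3.625] = 2×9.1875 in, A_gv = 9.1875, A_nv = 2×(9.1875 − 2.5×1.1875)×0.5 = 6.2188 in²; tension across gage: (3.1875 − 1×1.1875)×0.5 = 1 in². R_n = min(0.6×70×6.2188, 0.6×50×9.1875) + 1.0×70×1 = min(261.19, 275.63) + 70 = 331.19 kips. φR_n = 0.75 × 331.19 = 248.4 kips.
Tension yield (gross): A_g = 9.5×0.5 = 4.75 in². φR_n = 0.90 × 50 × 4.75 = 213.8 kips.
Governing: min(240.3, 338.6, 187.0, 248.4, 213.8) = 187.0 kips → net-section rupture.

187.0 kips (net-section rupture governs)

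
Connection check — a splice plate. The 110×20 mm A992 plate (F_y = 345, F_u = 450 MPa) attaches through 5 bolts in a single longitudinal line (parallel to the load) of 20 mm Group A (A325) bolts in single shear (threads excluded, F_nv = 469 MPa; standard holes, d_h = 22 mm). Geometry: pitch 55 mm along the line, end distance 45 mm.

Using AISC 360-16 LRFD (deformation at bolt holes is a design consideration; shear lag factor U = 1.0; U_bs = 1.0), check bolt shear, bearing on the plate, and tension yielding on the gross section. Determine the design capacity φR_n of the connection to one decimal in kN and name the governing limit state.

Bolt shear: A_b = π(20)²/4 = 314.16 mm². φR_n = 0.75 × 469 × 314.16 × 5 × 1 = 552.5 kN.
Bearing (20 mm plate, F_u = 450 MPa): end bolts L_c = 45 − 22/2 = 34, R_n = min(1.2×34×20×450, 2.4×20×20×450) = 367.2 kN/bolt; interior L_c = 55 − 22 = 33, R_n = 356.4 kN/bolt. φR_n = 0.75 × (1×367.2 + 4×356.4) = 1344.6 kN.
Tension yield (gross): A_g = 110×20 = 2200 mm². φR_n = 0.90 × 345 × 2200 = 683.1 kN.
Governing: min(552.5, 1344.6, 683.1) = 552.5 kN → bolt shear.

552.5 kN (bolt shear governs)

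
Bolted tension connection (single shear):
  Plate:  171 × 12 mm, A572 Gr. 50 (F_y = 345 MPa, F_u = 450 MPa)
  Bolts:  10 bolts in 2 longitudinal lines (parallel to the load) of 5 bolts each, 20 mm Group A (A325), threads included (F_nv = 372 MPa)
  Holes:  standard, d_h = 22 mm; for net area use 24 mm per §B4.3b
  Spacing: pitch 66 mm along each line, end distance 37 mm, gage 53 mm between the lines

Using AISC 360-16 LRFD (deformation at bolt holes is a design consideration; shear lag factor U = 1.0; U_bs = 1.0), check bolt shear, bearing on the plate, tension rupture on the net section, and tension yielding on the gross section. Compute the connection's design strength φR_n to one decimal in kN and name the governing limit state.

Bolt shear: A_b = π(20)²/4 = 314.16 mm². φR_n = 0.75 × 372 × 314.16 × 10 × 1 = 876.5 kN.
Bearing (12 mm plate, F_u = 450 MPa): end bolts L_c = 37 − 22/2 = 26, R_n = min(1.2×26×12×450, 2.4×20×12×450) = 168.48 kN/bolt; interior L_c = 66 − 22 = 44, R_n = 259.2 kN/bolt. φR_n = 0.75 × (2×168.48 + 8×259.2) = 1807.9 kN.
Tension rupture (net): A_n = (171 − 2×24)×12 = 1476 mm² (U = 1.0, A_e = A_n). φR_n = 0.75 × 450 × 1476 = 498.2 kN.
Tension yield (gross): A_g = 171×12 = 2052 mm². φR_n = 0.90 × 345 × 2052 = 637.1 kN.
Governing: min(876.5, 1807.9, 498.2, 637.1) = 498.2 kN → net-section rupture.

498.2 kN (net-section rupture governs)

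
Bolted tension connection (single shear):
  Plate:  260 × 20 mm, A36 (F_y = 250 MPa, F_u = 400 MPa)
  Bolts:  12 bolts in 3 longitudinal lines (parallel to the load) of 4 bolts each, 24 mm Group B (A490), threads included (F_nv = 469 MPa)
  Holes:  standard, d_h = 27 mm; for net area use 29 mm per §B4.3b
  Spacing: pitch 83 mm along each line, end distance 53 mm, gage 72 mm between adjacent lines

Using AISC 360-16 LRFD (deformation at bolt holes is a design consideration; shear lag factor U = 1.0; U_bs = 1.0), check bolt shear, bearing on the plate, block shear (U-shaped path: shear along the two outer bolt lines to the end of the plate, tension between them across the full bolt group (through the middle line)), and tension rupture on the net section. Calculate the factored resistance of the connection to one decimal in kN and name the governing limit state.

1038.0 kN (net-section rupture governs)

Bolt shear: A_b = π(24)²/4 = 452.39 mm². φR_n = 0.75 × 469 × 452.39 × 12 × 1 = 1909.5 kN.
Bearing (20 mm plate, F_u = 400 MPa): end bolts L_c = 53 − 27/2 = 39.5, R_n = min(1.2×39.5×20×400, 2.4×24×20×400) = 379.2 kN/bolt; interior L_c = 83 − 27 = 56, R_n = 460.8 kN/bolt. φR_n = 0.75 × (3×379.2 + 9×460.8) = 3963.6 kN.
Block shear: shear path 2×[53+3×83] = 2×302 mm, A_gv = 12080, A_nv = 2×(302 − 3.5×29)×20 = 8020 mm²; tension across gage: (144 − 2×29)×20 = 1720 mm². R_n = min(0.6×400×8020, 0.6×250×12080) + 1.0×400×1720 = min(1924.8, 1812) + 688 = 2500 kN. φR_n = 0.75 × 2500 = 1875.0 kN.
Tension rupture (net): A_n = (260 − 3×29)×20 = 3460 mm² (U = 1.0, A_e = A_n). φR_n = 0.75 × 400 × 3460 = 1038.0 kN.
Governing: min(1909.5, 3963.6, 1875.0, 1038.0) = 1038.0 kN → net-section rupture.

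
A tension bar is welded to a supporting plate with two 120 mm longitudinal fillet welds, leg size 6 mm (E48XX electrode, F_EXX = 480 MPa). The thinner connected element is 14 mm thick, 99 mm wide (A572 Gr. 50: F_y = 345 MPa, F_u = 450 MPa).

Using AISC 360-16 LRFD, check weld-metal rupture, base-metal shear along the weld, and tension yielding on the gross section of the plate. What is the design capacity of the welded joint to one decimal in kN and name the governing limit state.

219.9 kN (weld metal governs)

Weld metal: throat = 0.707×6 = 4.242 mm, L = 2×120 = 240 mm. φR_n = 0.75 × 0.6 × 480 × 4.242 × 240 = 219.9 kN.
Base metal shear (14 mm plate): yield φR_n = 1.0×0.6×345×14×240 = 695.5 kN; rupture φR_n = 0.75×0.6×450×14×240 = 680.4 kN; take 680.4 kN (rupture).
Tension yield (gross): A_g = 99×14 = 1386 mm². φR_n = 0.90 × 345 × 1386 = 430.4 kN.
Governing: min(219.9, 680.4, 430.4) = 219.9 kN → weld metal.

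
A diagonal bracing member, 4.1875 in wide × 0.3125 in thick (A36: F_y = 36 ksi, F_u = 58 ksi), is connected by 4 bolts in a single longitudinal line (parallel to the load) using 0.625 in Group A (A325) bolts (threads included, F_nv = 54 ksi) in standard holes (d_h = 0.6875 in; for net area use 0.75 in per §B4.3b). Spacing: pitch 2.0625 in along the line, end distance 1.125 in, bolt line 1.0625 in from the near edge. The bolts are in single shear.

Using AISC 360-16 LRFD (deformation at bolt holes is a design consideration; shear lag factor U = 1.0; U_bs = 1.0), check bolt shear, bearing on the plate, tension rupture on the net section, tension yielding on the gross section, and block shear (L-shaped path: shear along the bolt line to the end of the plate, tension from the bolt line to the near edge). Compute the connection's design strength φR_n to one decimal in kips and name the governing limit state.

42.4 kips (gross-section yield governs)

Bolt shear: A_b = π(0.625)²/4 = 0.3068 in². φR_n = 0.75 × 54 × 0.3068 × 4 × 1 = 49.7 kips.
Bearing (0.3125 in plate, F_u = 58 ksi): end bolts L_c = 1.125 − 0.6875/2 = 0.78125, R_n = min(1.2×0.78125×0.3125×58, 2.4×0.625×0.3125×58) = 16.992 kips/bolt; interior L_c = 2.0625 − 0.6875 = 1.375, R_n = 27.188 kips/bolt. φR_n = 0.75 × (1×16.992 + 3×27.188) = 73.9 kips.
Tension rupture (net): A_n = (4.1875 − 1×0.75)×0.3125 = 1.0742 in² (U = 1.0, A_e = A_n). φR_n = 0.75 × 58 × 1.0742 = 46.7 kips.
Tension yield (gross): A_g = 4.1875×0.3125 = 1.3086 in². φR_n = 0.90 × 36 × 1.3086 = 42.4 kips.
Block shear: shear path 1×[1.125+3×2.0625] = 1×7.3125 in, A_gv = 2.2852, A_nv = 1×(7.3125 − 3.5×0.75)×0.3125 = 1.4648 in²; tension to near edge: (1.0625 − 0.5×0.75)×0.3125 = 0.21484 in². R_n = min(0.6×58×1.4648, 0.6×36×2.2852) + 1.0×58×0.21484 = min(50.975, 49.36) + 12.461 = 61.821 kips. φR_n = 0.75 × 61.821 = 46.4 kips.
Governing: min(49.7, 73.9, 46.7, 42.4, 46.4) = 42.4 kips → gross-section yield.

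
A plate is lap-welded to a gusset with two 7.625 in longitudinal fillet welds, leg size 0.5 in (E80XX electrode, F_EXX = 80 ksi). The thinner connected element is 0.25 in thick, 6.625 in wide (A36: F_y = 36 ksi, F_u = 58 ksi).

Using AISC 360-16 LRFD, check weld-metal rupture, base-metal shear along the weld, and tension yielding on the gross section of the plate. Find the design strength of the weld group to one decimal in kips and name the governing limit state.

Weld metal: throat = 0.707×0.5 = 0.3535 in, L = 2×7.625 = 15.25 in. φR_n = 0.75 × 0.6 × 80 × 0.3535 × 15.25 = 194.1 kips.
Base metal shear (0.25 in plate): yield φR_n = 1.0×0.6×36×0.25×15.25 = 82.4 kips; rupture φR_n = 0.75×0.6×58×0.25×15.25 = 99.5 kips; take 82.4 kips (yield).
Tension yield (gross): A_g = 6.625×0.25 = 1.6563 in². φR_n = 0.90 × 36 × 1.6563 = 53.7 kips.
Governing: min(194.1, 82.4, 53.7) = 53.7 kips → gross-section yield.

53.7 kips (gross-section yield governs)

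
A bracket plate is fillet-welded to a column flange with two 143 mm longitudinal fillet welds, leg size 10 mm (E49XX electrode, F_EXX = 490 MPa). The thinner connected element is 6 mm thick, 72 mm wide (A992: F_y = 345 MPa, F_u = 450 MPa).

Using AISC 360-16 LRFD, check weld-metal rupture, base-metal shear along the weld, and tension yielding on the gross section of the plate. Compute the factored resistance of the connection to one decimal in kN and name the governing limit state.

Weld metal: throat = 0.707×10 = 7.07 mm, L = 2×143 = 286 mm. φR_n = 0.75 × 0.6 × 490 × 7.07 × 286 = 445.9 kN.
Base metal shear (6 mm plate): yield φR_n = 1.0×0.6×345×6×286 = 355.2 kN; rupture φR_n = 0.75×0.6×450×6×286 = 347.5 kN; take 347.5 kN (rupture).
Tension yield (gross): A_g = 72×6 = 432 mm². φR_n = 0.90 × 345 × 432 = 134.1 kN.
Governing: min(445.9, 347.5, 134.1) = 134.1 kN → gross-section yield.

134.1 kN (gross-section yield governs)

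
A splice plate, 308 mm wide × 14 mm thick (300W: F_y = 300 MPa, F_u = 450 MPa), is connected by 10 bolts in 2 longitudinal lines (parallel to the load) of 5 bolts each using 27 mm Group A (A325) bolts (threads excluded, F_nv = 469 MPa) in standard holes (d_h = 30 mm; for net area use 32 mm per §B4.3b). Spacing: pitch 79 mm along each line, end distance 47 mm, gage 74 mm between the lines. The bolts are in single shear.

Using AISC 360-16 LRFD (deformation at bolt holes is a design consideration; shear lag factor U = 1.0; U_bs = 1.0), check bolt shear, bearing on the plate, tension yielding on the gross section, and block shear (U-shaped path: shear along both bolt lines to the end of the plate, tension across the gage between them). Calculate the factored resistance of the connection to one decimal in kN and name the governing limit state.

Bolt shear: A_b = π(27)²/4 = 572.56 mm². φR_n = 0.75 × 469 × 572.56 × 10 × 1 = 2014.0 kN.
Bearing (14 mm plate, F_u = 450 MPa): end bolts L_c = 47 − 30/2 = 32, R_n = min(1.2×32×14×450, 2.4×27×14×450) = 241.92 kN/bolt; interior L_c = 79 − 30 = 49, R_n = 370.44 kN/bolt. φR_n = 0.75 × (2×241.92 + 8×370.44) = 2585.5 kN.
Tension yield (gross): A_g = 308×14 = 4312 mm². φR_n = 0.90 × 300 × 4312 = 1164.2 kN.
Block shear: shear path 2×[47+4×79] = 2×363 mm, A_gv = 10164, A_nv = 2×(363 − 4.5×32)×14 = 6132 mm²; tension across gage: (74 − 1×32)×14 = 588 mm². R_n = min(0.6×450×6132, 0.6×300×10164) + 1.0×450×588 = min(1655.6, 1829.5) + 264.6 = 1920.2 kN. φR_n = 0.75 × 1920.2 = 1440.2 kN.
Governing: min(2014.0, 2585.5, 1164.2, 1440.2) = 1164.2 kN → gross-section yield.

1164.2 kN (gross-section yield governs)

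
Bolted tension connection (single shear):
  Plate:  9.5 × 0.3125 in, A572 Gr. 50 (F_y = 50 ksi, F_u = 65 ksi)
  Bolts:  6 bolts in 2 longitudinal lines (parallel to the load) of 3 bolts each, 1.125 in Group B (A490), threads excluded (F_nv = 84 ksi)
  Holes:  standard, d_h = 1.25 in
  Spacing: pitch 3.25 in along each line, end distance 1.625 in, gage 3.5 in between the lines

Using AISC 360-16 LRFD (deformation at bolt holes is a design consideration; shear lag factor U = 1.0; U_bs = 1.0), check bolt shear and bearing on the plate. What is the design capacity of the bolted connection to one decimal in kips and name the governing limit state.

182.8 kips (bearing governs)

Bolt shear: A_b = π(1.125)²/4 = 0.99402 in². φR_n = 0.75 × 84 × 0.99402 × 6 × 1 = 375.7 kips.
Bearing (0.3125 in plate, F_u = 65 ksi): end bolts L_c = 1.625 − 1.25/2 = 1, R_n = min(1.2×1×0.3125×65, 2.4×1.125×0.3125×65) = 24.375 kips/bolt; interior L_c = 3.25 − 1.25 = 2, R_n = 48.75 kips/bolt. φR_n = 0.75 × (2×24.375 + 4×48.75) = 182.8 kips.
Governing: min(375.7, 182.8) = 182.8 kips → bearing.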